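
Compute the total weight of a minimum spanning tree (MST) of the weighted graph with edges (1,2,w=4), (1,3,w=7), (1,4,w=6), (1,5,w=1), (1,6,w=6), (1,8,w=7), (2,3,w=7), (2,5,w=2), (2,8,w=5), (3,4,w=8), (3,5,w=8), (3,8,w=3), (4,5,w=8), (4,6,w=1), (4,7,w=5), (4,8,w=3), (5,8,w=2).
17 (MST edges: (1,5,w=1), (2,5,w=2), (3,8,w=3), (4,6,w=1), (4,7,w=5), (4,8,w=3), (5,8,w=2); sum of weights 1 + 2 + 3 + 1 + 5 + 3 + 2 = 17)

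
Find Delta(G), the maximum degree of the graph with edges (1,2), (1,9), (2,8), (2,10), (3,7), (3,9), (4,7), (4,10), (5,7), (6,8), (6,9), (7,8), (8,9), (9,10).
5 (attained at vertex 9)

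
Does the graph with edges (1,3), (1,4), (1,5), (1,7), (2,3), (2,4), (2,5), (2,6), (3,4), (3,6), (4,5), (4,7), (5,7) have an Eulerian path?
Yes (the graph is connected and exactly 2 vertices have odd degree: {4, 7}; any Eulerian path must start and end at those)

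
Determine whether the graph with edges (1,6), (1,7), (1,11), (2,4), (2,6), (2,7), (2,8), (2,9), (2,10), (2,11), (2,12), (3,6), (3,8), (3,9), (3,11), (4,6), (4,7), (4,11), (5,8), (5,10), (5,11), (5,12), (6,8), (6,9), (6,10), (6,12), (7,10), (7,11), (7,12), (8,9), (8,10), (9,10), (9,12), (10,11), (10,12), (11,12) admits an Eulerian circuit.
No (2 vertices have odd degree: {1, 12}; Eulerian circuit requires 0)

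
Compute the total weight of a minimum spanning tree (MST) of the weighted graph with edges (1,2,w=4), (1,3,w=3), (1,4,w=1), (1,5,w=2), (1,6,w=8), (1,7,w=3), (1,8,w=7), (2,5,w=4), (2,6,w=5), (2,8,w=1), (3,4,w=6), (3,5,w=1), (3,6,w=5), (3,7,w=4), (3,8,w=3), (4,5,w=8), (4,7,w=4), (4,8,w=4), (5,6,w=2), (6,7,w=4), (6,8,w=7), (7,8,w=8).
13 (MST edges: (1,4,w=1), (1,5,w=2), (1,7,w=3), (2,8,w=1), (3,5,w=1), (3,8,w=3), (5,6,w=2); sum of weights 1 + 2 + 3 + 1 + 1 + 3 + 2 = 13)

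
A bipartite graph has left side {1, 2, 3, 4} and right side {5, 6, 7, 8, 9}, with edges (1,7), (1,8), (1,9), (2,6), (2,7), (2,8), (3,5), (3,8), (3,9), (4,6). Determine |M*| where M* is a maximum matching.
4 (matching: (1,9), (2,7), (3,8), (4,6); upper bound min(|L|,|R|) = min(4,5) = 4)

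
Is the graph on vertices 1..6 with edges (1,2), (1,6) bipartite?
Yes. Partition: {1, 3, 4, 5}, {2, 6}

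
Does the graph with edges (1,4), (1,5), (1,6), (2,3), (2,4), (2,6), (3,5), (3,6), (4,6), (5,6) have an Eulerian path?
No (6 vertices have odd degree: {1, 2, 3, 4, 5, 6}; Eulerian path requires 0 or 2)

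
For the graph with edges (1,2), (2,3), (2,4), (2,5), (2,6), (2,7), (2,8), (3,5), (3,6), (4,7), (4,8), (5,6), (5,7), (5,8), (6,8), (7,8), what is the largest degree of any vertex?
7 (attained at vertex 2)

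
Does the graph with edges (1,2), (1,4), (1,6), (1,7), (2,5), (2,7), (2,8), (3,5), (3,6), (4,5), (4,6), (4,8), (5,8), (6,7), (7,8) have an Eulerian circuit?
Yes (the graph is connected and all 8 vertices have even degree)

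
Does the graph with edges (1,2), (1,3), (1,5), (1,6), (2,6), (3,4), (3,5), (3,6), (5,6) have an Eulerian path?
Yes (the graph is connected and exactly 2 vertices have odd degree: {4, 5}; any Eulerian path must start and end at those)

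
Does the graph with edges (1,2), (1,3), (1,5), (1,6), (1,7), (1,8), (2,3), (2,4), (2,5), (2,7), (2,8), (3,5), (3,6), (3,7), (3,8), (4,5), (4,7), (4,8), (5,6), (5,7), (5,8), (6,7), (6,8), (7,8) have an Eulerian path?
No (4 vertices have odd degree: {5, 6, 7, 8}; Eulerian path requires 0 or 2)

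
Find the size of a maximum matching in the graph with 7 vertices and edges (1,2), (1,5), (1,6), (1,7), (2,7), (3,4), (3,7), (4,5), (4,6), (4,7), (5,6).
3 (matching: (1,7), (3,4), (5,6); upper bound floor(n/2) = floor(7/2) = 3)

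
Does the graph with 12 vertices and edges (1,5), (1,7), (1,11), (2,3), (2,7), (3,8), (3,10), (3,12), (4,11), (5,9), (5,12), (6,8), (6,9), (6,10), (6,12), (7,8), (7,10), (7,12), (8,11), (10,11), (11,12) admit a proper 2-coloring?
Yes. Partition: {1, 2, 4, 8, 9, 10, 12}, {3, 5, 6, 7, 11}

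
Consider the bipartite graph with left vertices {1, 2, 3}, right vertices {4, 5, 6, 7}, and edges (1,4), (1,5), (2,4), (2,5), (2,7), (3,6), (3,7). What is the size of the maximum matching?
3 (matching: (1,5), (2,7), (3,6); upper bound min(|L|,|R|) = min(3,4) = 3)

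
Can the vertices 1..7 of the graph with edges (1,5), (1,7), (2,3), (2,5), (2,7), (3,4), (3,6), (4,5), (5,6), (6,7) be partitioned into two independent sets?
Yes. Partition: {1, 2, 4, 6}, {3, 5, 7}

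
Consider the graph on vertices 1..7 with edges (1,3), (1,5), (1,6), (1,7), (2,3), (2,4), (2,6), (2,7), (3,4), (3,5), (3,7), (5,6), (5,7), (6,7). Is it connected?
Yes (BFS from 1 visits [1, 3, 5, 6, 7, 2, 4] — all 7 vertices reached)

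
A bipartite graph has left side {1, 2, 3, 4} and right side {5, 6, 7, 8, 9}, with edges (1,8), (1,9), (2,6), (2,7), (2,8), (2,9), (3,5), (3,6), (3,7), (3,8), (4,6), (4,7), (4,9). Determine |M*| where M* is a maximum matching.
4 (matching: (1,9), (2,8), (3,7), (4,6); upper bound min(|L|,|R|) = min(4,5) = 4)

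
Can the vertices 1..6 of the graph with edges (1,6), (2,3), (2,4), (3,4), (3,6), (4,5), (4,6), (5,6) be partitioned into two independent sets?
No (odd cycle of length 3: 3 -> 6 -> 4 -> 3)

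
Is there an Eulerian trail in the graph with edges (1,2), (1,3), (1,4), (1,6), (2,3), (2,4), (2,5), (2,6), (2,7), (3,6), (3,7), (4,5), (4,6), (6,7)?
Yes (the graph is connected and exactly 2 vertices have odd degree: {6, 7}; any Eulerian path must start and end at those)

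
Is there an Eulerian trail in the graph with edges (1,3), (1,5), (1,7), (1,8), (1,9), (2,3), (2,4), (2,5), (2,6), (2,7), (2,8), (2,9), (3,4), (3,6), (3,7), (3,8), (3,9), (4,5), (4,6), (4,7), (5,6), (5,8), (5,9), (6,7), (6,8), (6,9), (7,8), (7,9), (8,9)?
No (8 vertices have odd degree: {1, 2, 3, 4, 6, 7, 8, 9}; Eulerian path requires 0 or 2)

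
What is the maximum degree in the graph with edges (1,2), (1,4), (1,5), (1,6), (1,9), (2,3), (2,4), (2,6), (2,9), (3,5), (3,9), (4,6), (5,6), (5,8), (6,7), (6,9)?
6 (attained at vertex 6)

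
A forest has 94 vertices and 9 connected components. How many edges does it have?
85 (Each of the 9 component trees on V_i vertices has V_i - 1 edges; summing gives V - C = 94 - 9 = 85)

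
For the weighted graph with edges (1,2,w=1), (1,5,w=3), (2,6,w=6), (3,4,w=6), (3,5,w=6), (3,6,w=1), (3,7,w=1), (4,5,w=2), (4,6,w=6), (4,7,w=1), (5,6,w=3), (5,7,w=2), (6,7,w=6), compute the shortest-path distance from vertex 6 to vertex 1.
6 (path: 6 -> 5 -> 1; weights 3 + 3 = 6)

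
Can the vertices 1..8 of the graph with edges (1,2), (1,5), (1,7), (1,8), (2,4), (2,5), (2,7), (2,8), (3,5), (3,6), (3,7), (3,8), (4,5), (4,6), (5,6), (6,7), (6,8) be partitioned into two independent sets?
No (odd cycle of length 3: 5 -> 1 -> 2 -> 5)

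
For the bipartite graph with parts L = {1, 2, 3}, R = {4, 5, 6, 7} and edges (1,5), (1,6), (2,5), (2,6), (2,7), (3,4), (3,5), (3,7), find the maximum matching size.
3 (matching: (1,6), (2,7), (3,5); upper bound min(|L|,|R|) = min(3,4) = 3)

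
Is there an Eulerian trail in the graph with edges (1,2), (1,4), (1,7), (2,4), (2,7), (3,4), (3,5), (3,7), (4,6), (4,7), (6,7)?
No (6 vertices have odd degree: {1, 2, 3, 4, 5, 7}; Eulerian path requires 0 or 2)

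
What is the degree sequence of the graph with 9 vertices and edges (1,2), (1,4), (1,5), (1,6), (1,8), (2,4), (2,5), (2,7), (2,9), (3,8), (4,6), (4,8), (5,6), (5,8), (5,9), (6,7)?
[5, 5, 5, 4, 4, 4, 2, 2, 1] (degrees: deg(1)=5, deg(2)=5, deg(3)=1, deg(4)=4, deg(5)=5, deg(6)=4, deg(7)=2, deg(8)=4, deg(9)=2)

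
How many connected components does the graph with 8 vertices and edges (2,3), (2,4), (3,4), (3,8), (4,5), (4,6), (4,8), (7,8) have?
2 (components: {1}, {2, 3, 4, 5, 6, 7, 8})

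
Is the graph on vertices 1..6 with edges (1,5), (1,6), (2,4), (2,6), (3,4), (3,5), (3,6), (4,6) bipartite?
No (odd cycle of length 3: 4 -> 6 -> 2 -> 4)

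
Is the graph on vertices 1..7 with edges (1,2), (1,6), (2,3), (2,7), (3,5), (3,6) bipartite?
Yes. Partition: {1, 3, 4, 7}, {2, 5, 6}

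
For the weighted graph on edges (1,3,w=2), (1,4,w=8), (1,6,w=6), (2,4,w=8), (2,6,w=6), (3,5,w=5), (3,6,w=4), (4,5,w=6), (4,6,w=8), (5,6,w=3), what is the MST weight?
21 (MST edges: (1,3,w=2), (2,6,w=6), (3,6,w=4), (4,5,w=6), (5,6,w=3); sum of weights 2 + 6 + 4 + 6 + 3 = 21)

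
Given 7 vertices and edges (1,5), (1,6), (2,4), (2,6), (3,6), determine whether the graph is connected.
No, it has 2 components: {1, 2, 3, 4, 5, 6}, {7}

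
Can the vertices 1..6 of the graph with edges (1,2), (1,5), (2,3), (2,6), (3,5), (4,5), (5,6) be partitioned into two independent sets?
Yes. Partition: {1, 3, 4, 6}, {2, 5}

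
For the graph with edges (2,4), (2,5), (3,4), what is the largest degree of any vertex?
2 (attained at vertices 2, 4)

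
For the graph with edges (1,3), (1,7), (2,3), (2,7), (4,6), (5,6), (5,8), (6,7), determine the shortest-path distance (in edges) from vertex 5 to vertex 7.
2 (path: 5 -> 6 -> 7, 2 edges)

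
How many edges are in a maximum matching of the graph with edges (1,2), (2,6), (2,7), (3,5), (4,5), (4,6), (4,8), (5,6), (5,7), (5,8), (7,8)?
4 (matching: (1,2), (3,5), (4,6), (7,8); upper bound floor(n/2) = floor(8/2) = 4)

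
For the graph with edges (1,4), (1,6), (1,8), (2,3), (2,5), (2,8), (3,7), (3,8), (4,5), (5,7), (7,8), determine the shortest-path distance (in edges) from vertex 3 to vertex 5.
2 (path: 3 -> 7 -> 5, 2 edges)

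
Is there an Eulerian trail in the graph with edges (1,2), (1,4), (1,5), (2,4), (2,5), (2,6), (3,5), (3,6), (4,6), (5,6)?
Yes (the graph is connected and exactly 2 vertices have odd degree: {1, 4}; any Eulerian path must start and end at those)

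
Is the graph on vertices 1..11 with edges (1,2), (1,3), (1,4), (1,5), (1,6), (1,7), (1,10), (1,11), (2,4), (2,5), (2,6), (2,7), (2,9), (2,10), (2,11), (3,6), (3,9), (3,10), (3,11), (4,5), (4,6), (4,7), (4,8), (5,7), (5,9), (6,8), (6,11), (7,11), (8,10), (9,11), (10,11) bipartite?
No (odd cycle of length 3: 11 -> 1 -> 6 -> 11)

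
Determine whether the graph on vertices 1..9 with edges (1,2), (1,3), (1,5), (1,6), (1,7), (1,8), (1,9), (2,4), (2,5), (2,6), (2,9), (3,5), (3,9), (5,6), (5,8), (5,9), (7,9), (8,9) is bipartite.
No (odd cycle of length 3: 7 -> 1 -> 9 -> 7)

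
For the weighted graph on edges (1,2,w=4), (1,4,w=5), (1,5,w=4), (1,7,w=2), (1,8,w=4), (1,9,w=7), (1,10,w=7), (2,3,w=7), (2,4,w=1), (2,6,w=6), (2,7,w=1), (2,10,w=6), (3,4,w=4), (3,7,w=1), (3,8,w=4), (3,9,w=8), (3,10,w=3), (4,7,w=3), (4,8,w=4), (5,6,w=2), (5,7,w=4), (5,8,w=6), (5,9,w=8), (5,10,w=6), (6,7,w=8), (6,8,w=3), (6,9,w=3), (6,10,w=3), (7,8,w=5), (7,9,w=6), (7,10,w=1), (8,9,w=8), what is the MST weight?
17 (MST edges: (1,7,w=2), (2,4,w=1), (2,7,w=1), (3,7,w=1), (5,6,w=2), (6,8,w=3), (6,9,w=3), (6,10,w=3), (7,10,w=1); sum of weights 2 + 1 + 1 + 1 + 2 + 3 + 3 + 3 + 1 = 17)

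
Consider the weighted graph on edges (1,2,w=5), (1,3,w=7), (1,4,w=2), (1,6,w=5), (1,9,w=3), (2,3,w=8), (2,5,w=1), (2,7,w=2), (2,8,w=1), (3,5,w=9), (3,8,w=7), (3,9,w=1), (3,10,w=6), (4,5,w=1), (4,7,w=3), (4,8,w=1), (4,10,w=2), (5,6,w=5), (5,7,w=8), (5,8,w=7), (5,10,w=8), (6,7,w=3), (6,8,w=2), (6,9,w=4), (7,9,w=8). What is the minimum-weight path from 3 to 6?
5 (path: 3 -> 9 -> 6; weights 1 + 4 = 5)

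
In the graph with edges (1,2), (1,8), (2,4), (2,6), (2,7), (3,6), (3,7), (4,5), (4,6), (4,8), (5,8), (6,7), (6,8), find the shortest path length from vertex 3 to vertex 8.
2 (path: 3 -> 6 -> 8, 2 edges)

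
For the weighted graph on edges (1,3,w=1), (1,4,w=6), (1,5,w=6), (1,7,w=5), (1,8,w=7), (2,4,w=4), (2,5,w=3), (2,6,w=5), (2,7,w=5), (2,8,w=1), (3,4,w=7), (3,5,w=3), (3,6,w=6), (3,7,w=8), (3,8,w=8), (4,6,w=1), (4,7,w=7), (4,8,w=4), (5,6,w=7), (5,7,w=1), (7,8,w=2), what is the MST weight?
13 (MST edges: (1,3,w=1), (2,4,w=4), (2,8,w=1), (3,5,w=3), (4,6,w=1), (5,7,w=1), (7,8,w=2); sum of weights 1 + 4 + 1 + 3 + 1 + 1 + 2 = 13)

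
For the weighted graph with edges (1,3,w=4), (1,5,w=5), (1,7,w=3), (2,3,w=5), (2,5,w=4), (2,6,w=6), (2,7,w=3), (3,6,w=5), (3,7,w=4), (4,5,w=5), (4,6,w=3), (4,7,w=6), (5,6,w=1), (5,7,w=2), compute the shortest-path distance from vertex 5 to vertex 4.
4 (path: 5 -> 6 -> 4; weights 1 + 3 = 4)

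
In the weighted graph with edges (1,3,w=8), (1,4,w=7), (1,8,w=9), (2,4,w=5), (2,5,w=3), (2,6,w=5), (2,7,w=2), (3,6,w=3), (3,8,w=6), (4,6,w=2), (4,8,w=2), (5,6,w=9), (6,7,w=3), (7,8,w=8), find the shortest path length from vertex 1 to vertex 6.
9 (path: 1 -> 4 -> 6; weights 7 + 2 = 9)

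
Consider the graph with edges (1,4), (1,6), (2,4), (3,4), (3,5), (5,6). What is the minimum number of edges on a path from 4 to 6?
2 (path: 4 -> 1 -> 6, 2 edges)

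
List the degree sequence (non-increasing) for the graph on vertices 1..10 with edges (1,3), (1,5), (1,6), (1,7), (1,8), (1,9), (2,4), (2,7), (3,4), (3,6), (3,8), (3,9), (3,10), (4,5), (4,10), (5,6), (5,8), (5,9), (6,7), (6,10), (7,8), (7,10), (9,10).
[6, 6, 5, 5, 5, 5, 4, 4, 4, 2] (degrees: deg(1)=6, deg(2)=2, deg(3)=6, deg(4)=4, deg(5)=5, deg(6)=5, deg(7)=5, deg(8)=4, deg(9)=4, deg(10)=5)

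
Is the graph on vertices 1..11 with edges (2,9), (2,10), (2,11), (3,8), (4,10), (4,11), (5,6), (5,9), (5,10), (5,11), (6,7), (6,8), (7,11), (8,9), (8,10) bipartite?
Yes. Partition: {1, 2, 4, 5, 7, 8}, {3, 6, 9, 10, 11}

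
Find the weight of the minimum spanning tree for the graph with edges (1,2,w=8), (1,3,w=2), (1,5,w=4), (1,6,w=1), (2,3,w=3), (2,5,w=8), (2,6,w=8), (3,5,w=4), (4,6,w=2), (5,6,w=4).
12 (MST edges: (1,3,w=2), (1,5,w=4), (1,6,w=1), (2,3,w=3), (4,6,w=2); sum of weights 2 + 4 + 1 + 3 + 2 = 12)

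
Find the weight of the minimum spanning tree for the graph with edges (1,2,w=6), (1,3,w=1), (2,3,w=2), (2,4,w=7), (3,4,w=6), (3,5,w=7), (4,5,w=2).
11 (MST edges: (1,3,w=1), (2,3,w=2), (3,4,w=6), (4,5,w=2); sum of weights 1 + 2 + 6 + 2 = 11)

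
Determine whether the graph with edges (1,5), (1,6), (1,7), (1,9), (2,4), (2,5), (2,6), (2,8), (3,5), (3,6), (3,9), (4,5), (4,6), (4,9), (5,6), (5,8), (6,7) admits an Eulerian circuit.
No (2 vertices have odd degree: {3, 9}; Eulerian circuit requires 0)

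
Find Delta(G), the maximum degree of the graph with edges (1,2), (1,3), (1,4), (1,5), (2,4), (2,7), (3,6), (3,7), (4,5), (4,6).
4 (attained at vertices 1, 4)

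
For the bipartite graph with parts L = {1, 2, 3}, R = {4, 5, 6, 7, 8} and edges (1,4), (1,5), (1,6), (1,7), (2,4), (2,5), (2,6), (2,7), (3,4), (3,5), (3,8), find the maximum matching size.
3 (matching: (1,7), (2,6), (3,8); upper bound min(|L|,|R|) = min(3,5) = 3)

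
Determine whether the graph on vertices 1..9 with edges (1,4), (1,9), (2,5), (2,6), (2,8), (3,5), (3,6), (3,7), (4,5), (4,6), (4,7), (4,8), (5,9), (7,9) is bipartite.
Yes. Partition: {1, 5, 6, 7, 8}, {2, 3, 4, 9}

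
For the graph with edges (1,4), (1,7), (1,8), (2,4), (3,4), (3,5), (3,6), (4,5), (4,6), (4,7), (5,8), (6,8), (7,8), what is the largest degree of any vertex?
6 (attained at vertex 4)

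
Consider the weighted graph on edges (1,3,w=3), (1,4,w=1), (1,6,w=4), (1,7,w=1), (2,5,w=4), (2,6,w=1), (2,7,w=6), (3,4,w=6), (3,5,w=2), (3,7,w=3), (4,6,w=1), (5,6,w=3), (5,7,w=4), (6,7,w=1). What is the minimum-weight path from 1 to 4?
1 (path: 1 -> 4; weights 1 = 1)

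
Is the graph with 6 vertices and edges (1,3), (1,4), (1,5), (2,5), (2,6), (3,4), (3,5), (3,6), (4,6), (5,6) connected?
Yes (BFS from 1 visits [1, 3, 4, 5, 6, 2] — all 6 vertices reached)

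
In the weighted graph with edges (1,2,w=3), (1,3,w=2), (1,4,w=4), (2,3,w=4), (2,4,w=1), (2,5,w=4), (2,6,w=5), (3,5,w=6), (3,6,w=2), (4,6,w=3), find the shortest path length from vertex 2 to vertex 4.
1 (path: 2 -> 4; weights 1 = 1)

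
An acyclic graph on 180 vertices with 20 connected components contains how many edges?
160 (Each of the 20 component trees on V_i vertices has V_i - 1 edges; summing gives V - C = 180 - 20 = 160)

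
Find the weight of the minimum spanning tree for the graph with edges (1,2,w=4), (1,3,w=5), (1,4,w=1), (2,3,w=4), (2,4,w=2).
7 (MST edges: (1,4,w=1), (2,3,w=4), (2,4,w=2); sum of weights 1 + 4 + 2 = 7)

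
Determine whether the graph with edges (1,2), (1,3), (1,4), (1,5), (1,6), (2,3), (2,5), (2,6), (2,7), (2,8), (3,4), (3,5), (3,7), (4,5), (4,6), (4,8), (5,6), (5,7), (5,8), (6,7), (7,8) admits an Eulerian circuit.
No (6 vertices have odd degree: {1, 3, 4, 5, 6, 7}; Eulerian circuit requires 0)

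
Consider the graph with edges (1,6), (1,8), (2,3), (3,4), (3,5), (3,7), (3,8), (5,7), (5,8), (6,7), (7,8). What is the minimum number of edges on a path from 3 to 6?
2 (path: 3 -> 7 -> 6, 2 edges)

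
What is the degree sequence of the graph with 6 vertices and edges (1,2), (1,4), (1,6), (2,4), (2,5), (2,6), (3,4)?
[4, 3, 3, 2, 1, 1] (degrees: deg(1)=3, deg(2)=4, deg(3)=1, deg(4)=3, deg(5)=1, deg(6)=2)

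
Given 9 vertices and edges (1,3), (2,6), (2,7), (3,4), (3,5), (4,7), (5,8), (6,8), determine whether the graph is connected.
No, it has 2 components: {1, 2, 3, 4, 5, 6, 7, 8}, {9}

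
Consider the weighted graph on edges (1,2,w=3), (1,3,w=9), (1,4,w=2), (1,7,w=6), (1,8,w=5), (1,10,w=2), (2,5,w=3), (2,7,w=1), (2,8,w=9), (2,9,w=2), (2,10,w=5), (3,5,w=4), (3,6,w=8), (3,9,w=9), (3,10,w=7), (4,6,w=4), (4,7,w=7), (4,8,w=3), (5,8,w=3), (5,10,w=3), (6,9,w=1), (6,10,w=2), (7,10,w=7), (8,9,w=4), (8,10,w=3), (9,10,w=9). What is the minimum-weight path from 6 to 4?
4 (path: 6 -> 4; weights 4 = 4)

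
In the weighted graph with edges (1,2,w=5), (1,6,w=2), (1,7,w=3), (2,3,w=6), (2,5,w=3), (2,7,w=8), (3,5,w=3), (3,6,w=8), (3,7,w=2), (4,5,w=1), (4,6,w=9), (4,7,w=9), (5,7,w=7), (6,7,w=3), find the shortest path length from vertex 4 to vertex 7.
6 (path: 4 -> 5 -> 3 -> 7; weights 1 + 3 + 2 = 6)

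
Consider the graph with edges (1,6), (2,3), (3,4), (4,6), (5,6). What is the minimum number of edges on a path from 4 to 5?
2 (path: 4 -> 6 -> 5, 2 edges)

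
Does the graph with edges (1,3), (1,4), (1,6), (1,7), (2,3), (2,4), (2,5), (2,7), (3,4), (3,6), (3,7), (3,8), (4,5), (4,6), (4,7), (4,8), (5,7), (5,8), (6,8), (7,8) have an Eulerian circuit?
No (2 vertices have odd degree: {4, 8}; Eulerian circuit requires 0)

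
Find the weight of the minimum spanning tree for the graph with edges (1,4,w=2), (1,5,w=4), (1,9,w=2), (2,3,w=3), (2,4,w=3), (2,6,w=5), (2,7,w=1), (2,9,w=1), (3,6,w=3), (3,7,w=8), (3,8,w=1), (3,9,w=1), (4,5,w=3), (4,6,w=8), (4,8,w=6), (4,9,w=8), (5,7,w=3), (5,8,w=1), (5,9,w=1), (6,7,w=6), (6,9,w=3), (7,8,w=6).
12 (MST edges: (1,4,w=2), (1,9,w=2), (2,7,w=1), (2,9,w=1), (3,6,w=3), (3,8,w=1), (3,9,w=1), (5,8,w=1); sum of weights 2 + 2 + 1 + 1 + 3 + 1 + 1 + 1 = 12)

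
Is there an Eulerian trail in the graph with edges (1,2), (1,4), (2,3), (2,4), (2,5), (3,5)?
Yes — and in fact it has an Eulerian circuit (the graph is connected and all 5 vertices have even degree)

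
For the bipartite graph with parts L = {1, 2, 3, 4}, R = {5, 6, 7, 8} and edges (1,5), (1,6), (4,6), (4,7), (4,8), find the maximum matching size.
2 (matching: (1,6), (4,8); upper bound min(|L|,|R|) = min(4,4) = 4)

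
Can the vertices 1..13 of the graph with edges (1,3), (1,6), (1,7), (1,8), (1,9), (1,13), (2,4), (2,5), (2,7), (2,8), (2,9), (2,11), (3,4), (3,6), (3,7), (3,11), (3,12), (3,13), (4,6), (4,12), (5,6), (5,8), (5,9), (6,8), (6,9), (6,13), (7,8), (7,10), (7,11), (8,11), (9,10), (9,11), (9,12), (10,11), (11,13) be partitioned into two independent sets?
No (odd cycle of length 3: 3 -> 1 -> 6 -> 3)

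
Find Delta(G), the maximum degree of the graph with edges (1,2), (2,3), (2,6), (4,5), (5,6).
3 (attained at vertex 2)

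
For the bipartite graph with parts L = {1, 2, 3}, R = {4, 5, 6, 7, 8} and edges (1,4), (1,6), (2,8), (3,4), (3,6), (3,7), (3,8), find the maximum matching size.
3 (matching: (1,6), (2,8), (3,7); upper bound min(|L|,|R|) = min(3,5) = 3)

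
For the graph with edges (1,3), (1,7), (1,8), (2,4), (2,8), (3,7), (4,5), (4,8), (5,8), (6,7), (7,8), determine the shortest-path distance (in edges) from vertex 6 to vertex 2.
3 (path: 6 -> 7 -> 8 -> 2, 3 edges)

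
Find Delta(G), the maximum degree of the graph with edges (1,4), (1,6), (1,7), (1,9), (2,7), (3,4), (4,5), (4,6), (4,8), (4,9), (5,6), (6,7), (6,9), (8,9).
6 (attained at vertex 4)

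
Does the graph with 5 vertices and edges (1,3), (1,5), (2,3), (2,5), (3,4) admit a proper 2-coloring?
Yes. Partition: {1, 2, 4}, {3, 5}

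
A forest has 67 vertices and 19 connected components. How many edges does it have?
48 (Each of the 19 component trees on V_i vertices has V_i - 1 edges; summing gives V - C = 67 - 19 = 48)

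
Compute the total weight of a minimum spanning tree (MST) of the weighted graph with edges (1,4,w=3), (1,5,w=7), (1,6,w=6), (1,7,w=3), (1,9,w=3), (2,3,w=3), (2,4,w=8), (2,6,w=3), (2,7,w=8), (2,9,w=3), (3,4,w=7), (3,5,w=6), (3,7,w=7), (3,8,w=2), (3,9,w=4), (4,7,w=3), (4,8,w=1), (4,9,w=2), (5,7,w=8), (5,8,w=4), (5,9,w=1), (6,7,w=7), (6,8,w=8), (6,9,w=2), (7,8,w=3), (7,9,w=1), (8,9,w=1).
14 (MST edges: (1,4,w=3), (2,6,w=3), (3,8,w=2), (4,8,w=1), (5,9,w=1), (6,9,w=2), (7,9,w=1), (8,9,w=1); sum of weights 3 + 3 + 2 + 1 + 1 + 2 + 1 + 1 = 14)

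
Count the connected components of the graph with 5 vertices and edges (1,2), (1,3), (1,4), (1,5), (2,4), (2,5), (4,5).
1 (components: {1, 2, 3, 4, 5})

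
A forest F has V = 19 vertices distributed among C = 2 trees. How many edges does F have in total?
17 (Each of the 2 component trees on V_i vertices has V_i - 1 edges; summing gives V - C = 19 - 2 = 17)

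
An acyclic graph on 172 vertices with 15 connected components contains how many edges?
157 (Each of the 15 component trees on V_i vertices has V_i - 1 edges; summing gives V - C = 172 - 15 = 157)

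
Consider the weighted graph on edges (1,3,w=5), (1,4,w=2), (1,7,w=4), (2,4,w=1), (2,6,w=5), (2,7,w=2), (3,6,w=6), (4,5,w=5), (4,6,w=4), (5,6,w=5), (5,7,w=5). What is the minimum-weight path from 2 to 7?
2 (path: 2 -> 7; weights 2 = 2)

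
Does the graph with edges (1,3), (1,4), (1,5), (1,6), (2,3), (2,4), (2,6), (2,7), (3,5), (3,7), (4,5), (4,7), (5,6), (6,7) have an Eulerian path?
Yes — and in fact it has an Eulerian circuit (the graph is connected and all 7 vertices have even degree)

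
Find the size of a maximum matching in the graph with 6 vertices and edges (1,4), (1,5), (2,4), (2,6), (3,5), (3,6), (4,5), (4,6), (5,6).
3 (matching: (1,5), (2,4), (3,6); upper bound floor(n/2) = floor(6/2) = 3)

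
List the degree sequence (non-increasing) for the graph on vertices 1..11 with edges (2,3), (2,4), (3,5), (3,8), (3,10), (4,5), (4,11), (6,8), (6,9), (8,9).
[4, 3, 3, 2, 2, 2, 2, 1, 1, 0, 0] (degrees: deg(1)=0, deg(2)=2, deg(3)=4, deg(4)=3, deg(5)=2, deg(6)=2, deg(7)=0, deg(8)=3, deg(9)=2, deg(10)=1, deg(11)=1)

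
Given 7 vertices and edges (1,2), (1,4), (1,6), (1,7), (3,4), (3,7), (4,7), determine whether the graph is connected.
No, it has 2 components: {1, 2, 3, 4, 6, 7}, {5}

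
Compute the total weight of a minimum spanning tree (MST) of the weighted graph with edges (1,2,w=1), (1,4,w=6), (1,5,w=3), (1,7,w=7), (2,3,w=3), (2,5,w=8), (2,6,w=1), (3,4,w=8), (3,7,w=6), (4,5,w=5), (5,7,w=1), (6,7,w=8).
14 (MST edges: (1,2,w=1), (1,5,w=3), (2,3,w=3), (2,6,w=1), (4,5,w=5), (5,7,w=1); sum of weights 1 + 3 + 3 + 1 + 5 + 1 = 14)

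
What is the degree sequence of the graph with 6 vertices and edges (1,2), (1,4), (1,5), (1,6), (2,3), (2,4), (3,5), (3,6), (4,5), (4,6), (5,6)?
[4, 4, 4, 4, 3, 3] (degrees: deg(1)=4, deg(2)=3, deg(3)=3, deg(4)=4, deg(5)=4, deg(6)=4)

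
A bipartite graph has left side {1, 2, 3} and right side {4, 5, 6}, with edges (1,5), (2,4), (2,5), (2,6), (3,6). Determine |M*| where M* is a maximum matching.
3 (matching: (1,5), (2,4), (3,6); upper bound min(|L|,|R|) = min(3,3) = 3)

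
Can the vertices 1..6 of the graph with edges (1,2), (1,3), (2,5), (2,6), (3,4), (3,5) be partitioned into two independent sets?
Yes. Partition: {1, 4, 5, 6}, {2, 3}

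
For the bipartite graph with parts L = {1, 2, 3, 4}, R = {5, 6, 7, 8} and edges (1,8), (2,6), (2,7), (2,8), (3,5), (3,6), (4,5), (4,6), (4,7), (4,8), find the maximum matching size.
4 (matching: (1,8), (2,7), (3,6), (4,5); upper bound min(|L|,|R|) = min(4,4) = 4)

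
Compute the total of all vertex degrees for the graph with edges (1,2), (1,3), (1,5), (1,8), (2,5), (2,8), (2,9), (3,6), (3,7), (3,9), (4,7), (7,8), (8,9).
26 (handshake: sum of degrees = 2|E| = 2 x 13 = 26)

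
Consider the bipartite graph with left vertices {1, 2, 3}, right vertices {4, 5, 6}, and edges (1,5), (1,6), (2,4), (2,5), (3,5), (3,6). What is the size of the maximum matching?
3 (matching: (1,6), (2,4), (3,5); upper bound min(|L|,|R|) = min(3,3) = 3)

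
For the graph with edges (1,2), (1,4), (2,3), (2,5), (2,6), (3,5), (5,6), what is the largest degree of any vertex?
4 (attained at vertex 2)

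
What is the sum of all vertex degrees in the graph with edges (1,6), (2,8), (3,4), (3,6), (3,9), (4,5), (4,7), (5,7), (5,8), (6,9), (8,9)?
22 (handshake: sum of degrees = 2|E| = 2 x 11 = 22)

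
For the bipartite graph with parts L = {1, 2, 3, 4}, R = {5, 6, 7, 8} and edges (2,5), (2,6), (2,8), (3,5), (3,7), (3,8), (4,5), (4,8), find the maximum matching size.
3 (matching: (2,6), (3,7), (4,8); upper bound min(|L|,|R|) = min(4,4) = 4)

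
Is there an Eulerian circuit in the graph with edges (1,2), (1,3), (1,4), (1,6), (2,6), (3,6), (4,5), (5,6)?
Yes (the graph is connected and all 6 vertices have even degree)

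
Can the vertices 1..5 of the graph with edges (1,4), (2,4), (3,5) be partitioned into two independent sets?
Yes. Partition: {1, 2, 3}, {4, 5}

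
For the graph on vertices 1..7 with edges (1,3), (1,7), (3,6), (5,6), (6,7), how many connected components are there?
3 (components: {1, 3, 5, 6, 7}, {2}, {4})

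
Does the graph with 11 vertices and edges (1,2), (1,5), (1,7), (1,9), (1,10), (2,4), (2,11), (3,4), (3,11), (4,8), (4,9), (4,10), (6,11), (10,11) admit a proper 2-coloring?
Yes. Partition: {1, 4, 11}, {2, 3, 5, 6, 7, 8, 9, 10}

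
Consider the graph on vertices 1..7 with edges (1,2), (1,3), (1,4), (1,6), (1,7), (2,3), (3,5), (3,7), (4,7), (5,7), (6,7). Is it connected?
Yes (BFS from 1 visits [1, 2, 3, 4, 6, 7, 5] — all 7 vertices reached)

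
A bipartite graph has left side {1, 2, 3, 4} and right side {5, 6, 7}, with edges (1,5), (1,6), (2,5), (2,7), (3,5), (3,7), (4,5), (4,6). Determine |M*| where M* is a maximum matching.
3 (matching: (1,6), (2,7), (3,5); upper bound min(|L|,|R|) = min(4,3) = 3)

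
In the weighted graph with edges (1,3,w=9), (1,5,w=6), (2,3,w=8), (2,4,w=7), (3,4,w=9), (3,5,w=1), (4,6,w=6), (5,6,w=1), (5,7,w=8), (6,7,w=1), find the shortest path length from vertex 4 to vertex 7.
7 (path: 4 -> 6 -> 7; weights 6 + 1 = 7)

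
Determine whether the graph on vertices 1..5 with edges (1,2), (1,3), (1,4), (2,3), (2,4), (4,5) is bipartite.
No (odd cycle of length 3: 4 -> 1 -> 2 -> 4)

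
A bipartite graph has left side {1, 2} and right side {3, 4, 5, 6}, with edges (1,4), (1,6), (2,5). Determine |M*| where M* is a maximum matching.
2 (matching: (1,6), (2,5); upper bound min(|L|,|R|) = min(2,4) = 2)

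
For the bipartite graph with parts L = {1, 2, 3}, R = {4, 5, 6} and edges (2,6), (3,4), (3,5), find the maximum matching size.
2 (matching: (2,6), (3,5); upper bound min(|L|,|R|) = min(3,3) = 3)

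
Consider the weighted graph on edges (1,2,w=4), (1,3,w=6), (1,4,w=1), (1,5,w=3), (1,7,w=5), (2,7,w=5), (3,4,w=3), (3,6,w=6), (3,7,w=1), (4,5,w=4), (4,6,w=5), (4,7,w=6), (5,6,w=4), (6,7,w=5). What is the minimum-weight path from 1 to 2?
4 (path: 1 -> 2; weights 4 = 4)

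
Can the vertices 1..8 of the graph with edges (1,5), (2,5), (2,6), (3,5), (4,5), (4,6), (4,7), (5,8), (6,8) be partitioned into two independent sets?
Yes. Partition: {1, 2, 3, 4, 8}, {5, 6, 7}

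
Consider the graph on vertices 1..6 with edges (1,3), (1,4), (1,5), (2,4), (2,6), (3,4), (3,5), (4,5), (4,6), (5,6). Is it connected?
Yes (BFS from 1 visits [1, 3, 4, 5, 2, 6] — all 6 vertices reached)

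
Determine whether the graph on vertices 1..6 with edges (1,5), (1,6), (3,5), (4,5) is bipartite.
Yes. Partition: {1, 2, 3, 4}, {5, 6}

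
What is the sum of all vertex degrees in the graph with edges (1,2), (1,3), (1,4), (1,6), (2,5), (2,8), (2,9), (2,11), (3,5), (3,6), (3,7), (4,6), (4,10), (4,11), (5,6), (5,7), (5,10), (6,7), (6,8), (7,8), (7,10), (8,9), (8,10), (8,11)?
48 (handshake: sum of degrees = 2|E| = 2 x 24 = 48)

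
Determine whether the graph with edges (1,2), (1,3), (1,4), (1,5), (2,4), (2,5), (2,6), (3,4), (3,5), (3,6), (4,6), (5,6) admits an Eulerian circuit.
Yes (the graph is connected and all 6 vertices have even degree)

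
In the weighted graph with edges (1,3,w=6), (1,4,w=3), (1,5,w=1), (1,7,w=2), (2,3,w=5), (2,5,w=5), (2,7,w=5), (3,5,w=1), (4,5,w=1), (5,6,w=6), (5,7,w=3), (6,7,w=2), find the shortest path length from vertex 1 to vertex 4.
2 (path: 1 -> 5 -> 4; weights 1 + 1 = 2)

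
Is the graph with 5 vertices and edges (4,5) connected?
No, it has 4 components: {1}, {2}, {3}, {4, 5}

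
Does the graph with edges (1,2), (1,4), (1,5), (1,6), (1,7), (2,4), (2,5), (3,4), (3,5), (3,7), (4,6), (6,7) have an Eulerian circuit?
No (6 vertices have odd degree: {1, 2, 3, 5, 6, 7}; Eulerian circuit requires 0)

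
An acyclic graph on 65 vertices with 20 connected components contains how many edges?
45 (Each of the 20 component trees on V_i vertices has V_i - 1 edges; summing gives V - C = 65 - 20 = 45)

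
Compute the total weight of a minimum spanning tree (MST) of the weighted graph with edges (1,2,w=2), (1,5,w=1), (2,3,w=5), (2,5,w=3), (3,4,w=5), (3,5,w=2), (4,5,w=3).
8 (MST edges: (1,2,w=2), (1,5,w=1), (3,5,w=2), (4,5,w=3); sum of weights 2 + 1 + 2 + 3 = 8)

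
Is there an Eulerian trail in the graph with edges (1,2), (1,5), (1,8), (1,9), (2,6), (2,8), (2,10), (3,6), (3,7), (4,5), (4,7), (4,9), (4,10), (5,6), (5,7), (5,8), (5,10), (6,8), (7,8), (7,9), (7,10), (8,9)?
Yes — and in fact it has an Eulerian circuit (the graph is connected and all 10 vertices have even degree)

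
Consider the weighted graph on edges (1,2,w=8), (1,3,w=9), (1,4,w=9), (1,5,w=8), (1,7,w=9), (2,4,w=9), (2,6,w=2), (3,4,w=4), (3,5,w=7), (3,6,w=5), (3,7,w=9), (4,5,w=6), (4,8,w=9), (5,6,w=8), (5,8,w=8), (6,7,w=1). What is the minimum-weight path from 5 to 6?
8 (path: 5 -> 6; weights 8 = 8)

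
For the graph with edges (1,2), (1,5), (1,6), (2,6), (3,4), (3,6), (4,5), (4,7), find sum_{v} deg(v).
16 (handshake: sum of degrees = 2|E| = 2 x 8 = 16)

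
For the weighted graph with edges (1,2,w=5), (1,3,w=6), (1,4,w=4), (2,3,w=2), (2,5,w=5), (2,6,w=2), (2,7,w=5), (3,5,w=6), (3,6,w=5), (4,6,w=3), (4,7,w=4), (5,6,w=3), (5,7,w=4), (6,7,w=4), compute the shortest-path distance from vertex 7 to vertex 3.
7 (path: 7 -> 2 -> 3; weights 5 + 2 = 7)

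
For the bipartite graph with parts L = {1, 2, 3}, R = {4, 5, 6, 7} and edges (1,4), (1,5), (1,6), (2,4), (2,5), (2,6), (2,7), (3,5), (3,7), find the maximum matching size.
3 (matching: (1,6), (2,7), (3,5); upper bound min(|L|,|R|) = min(3,4) = 3)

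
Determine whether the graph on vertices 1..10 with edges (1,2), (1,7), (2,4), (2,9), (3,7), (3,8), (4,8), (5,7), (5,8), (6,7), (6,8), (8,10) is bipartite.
Yes. Partition: {1, 3, 4, 5, 6, 9, 10}, {2, 7, 8}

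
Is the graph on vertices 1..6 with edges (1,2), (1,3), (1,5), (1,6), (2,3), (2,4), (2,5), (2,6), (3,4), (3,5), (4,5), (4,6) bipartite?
No (odd cycle of length 3: 6 -> 1 -> 2 -> 6)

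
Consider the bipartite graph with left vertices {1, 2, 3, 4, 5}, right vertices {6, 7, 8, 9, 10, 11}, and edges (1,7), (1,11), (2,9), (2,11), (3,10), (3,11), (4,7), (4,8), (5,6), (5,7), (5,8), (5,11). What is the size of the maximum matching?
5 (matching: (1,11), (2,9), (3,10), (4,8), (5,7); upper bound min(|L|,|R|) = min(5,6) = 5)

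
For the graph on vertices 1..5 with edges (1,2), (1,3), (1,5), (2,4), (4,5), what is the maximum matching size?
2 (matching: (1,5), (2,4); upper bound floor(n/2) = floor(5/2) = 2)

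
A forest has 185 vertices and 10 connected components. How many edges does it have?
175 (Each of the 10 component trees on V_i vertices has V_i - 1 edges; summing gives V - C = 185 - 10 = 175)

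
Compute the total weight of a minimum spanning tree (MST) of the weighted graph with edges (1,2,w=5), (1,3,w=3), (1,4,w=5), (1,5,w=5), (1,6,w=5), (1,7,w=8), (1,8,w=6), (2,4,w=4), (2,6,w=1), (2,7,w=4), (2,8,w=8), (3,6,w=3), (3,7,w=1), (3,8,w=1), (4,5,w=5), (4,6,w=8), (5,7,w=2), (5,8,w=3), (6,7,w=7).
15 (MST edges: (1,3,w=3), (2,4,w=4), (2,6,w=1), (3,6,w=3), (3,7,w=1), (3,8,w=1), (5,7,w=2); sum of weights 3 + 4 + 1 + 3 + 1 + 1 + 2 = 15)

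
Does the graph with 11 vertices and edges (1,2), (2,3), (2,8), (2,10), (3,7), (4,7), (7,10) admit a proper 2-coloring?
Yes. Partition: {1, 3, 4, 5, 6, 8, 9, 10, 11}, {2, 7}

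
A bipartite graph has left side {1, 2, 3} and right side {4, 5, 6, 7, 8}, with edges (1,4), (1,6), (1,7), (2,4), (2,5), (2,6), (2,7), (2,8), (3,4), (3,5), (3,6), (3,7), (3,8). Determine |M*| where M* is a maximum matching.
3 (matching: (1,7), (2,8), (3,6); upper bound min(|L|,|R|) = min(3,5) = 3)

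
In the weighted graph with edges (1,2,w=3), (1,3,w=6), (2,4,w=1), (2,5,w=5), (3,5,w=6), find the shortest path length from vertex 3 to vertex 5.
6 (path: 3 -> 5; weights 6 = 6)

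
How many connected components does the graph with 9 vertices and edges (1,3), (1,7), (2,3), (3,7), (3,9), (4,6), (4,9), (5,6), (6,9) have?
2 (components: {1, 2, 3, 4, 5, 6, 7, 9}, {8})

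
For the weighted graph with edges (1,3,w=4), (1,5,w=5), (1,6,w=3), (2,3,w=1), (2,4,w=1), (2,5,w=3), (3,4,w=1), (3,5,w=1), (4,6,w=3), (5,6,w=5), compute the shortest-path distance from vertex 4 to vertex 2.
1 (path: 4 -> 2; weights 1 = 1)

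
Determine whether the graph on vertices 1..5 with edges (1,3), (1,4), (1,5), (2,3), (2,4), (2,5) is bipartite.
Yes. Partition: {1, 2}, {3, 4, 5}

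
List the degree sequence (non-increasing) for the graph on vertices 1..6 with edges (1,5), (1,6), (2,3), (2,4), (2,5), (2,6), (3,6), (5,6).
[4, 4, 3, 2, 2, 1] (degrees: deg(1)=2, deg(2)=4, deg(3)=2, deg(4)=1, deg(5)=3, deg(6)=4)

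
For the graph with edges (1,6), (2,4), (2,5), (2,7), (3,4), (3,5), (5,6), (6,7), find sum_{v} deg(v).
16 (handshake: sum of degrees = 2|E| = 2 x 8 = 16)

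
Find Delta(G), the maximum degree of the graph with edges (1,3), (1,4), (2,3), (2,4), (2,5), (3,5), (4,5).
3 (attained at vertices 2, 3, 4, 5)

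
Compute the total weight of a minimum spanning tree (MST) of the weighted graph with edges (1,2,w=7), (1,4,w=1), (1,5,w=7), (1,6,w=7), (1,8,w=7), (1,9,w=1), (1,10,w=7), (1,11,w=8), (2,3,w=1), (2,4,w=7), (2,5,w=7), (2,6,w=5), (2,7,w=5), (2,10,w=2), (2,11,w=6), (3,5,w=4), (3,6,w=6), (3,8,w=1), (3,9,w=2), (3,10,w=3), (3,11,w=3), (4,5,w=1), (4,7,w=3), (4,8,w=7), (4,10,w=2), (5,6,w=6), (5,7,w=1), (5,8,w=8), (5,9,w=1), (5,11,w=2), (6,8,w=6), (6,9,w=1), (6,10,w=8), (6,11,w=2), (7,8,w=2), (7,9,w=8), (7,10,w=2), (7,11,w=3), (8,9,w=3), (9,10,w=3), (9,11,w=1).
12 (MST edges: (1,4,w=1), (1,9,w=1), (2,3,w=1), (2,10,w=2), (3,8,w=1), (3,9,w=2), (4,5,w=1), (5,7,w=1), (6,9,w=1), (9,11,w=1); sum of weights 1 + 1 + 1 + 2 + 1 + 2 + 1 + 1 + 1 + 1 = 12)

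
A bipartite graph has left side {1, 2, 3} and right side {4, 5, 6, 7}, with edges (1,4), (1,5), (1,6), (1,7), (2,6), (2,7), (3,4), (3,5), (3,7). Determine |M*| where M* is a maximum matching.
3 (matching: (1,7), (2,6), (3,5); upper bound min(|L|,|R|) = min(3,4) = 3)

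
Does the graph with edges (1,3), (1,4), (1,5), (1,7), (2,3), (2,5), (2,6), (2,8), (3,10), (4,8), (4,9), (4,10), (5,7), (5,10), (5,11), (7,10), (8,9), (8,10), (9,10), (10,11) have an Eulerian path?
No (6 vertices have odd degree: {3, 5, 6, 7, 9, 10}; Eulerian path requires 0 or 2)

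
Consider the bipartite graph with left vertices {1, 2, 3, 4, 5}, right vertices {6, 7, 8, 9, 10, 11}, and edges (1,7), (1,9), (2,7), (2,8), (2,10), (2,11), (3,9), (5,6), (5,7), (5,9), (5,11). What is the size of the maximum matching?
4 (matching: (1,7), (2,10), (3,9), (5,11); upper bound min(|L|,|R|) = min(5,6) = 5)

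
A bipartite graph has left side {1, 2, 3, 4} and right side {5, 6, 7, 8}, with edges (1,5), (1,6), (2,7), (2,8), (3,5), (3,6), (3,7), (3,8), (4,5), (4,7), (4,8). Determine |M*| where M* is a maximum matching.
4 (matching: (1,6), (2,8), (3,7), (4,5); upper bound min(|L|,|R|) = min(4,4) = 4)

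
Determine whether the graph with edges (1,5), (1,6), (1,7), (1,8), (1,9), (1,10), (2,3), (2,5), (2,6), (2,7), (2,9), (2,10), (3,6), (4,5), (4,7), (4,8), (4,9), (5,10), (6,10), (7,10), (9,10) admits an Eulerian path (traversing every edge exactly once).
Yes — and in fact it has an Eulerian circuit (the graph is connected and all 10 vertices have even degree)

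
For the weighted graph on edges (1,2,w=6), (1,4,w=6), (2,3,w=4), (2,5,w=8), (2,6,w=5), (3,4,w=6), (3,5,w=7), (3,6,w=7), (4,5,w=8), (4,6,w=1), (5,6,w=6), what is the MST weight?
22 (MST edges: (1,4,w=6), (2,3,w=4), (2,6,w=5), (4,6,w=1), (5,6,w=6); sum of weights 6 + 4 + 5 + 1 + 6 = 22)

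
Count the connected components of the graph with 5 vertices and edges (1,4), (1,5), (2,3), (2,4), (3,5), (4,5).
1 (components: {1, 2, 3, 4, 5})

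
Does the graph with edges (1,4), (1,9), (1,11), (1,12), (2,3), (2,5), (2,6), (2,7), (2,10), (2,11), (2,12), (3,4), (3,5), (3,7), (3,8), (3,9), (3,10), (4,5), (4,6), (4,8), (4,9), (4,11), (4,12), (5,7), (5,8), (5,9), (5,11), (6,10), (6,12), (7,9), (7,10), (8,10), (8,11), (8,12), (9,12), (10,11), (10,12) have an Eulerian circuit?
No (6 vertices have odd degree: {2, 3, 5, 7, 10, 12}; Eulerian circuit requires 0)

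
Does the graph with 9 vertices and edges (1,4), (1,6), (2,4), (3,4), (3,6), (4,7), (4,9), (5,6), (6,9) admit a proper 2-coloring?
Yes. Partition: {1, 2, 3, 5, 7, 8, 9}, {4, 6}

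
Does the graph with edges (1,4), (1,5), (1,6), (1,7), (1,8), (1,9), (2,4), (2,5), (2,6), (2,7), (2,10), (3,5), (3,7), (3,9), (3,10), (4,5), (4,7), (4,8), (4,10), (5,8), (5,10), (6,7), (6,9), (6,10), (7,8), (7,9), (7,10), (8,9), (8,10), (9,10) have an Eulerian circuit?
No (2 vertices have odd degree: {2, 6}; Eulerian circuit requires 0)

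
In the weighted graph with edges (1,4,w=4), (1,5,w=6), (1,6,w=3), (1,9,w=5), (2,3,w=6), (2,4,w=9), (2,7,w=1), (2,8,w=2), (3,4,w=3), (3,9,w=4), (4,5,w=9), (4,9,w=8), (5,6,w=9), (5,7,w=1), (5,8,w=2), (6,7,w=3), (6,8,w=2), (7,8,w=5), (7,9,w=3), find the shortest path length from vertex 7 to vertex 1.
6 (path: 7 -> 6 -> 1; weights 3 + 3 = 6)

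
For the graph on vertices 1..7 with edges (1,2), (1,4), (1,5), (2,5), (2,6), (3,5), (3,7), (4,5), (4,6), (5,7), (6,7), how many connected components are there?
1 (components: {1, 2, 3, 4, 5, 6, 7})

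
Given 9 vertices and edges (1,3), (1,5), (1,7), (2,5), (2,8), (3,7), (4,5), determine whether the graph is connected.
No, it has 3 components: {1, 2, 3, 4, 5, 7, 8}, {6}, {9}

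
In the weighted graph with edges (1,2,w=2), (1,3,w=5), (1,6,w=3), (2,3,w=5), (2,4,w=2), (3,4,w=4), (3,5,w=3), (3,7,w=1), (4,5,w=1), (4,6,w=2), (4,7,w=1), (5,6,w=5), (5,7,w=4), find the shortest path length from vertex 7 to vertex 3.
1 (path: 7 -> 3; weights 1 = 1)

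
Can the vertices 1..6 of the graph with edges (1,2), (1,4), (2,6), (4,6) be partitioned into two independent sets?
Yes. Partition: {1, 3, 5, 6}, {2, 4}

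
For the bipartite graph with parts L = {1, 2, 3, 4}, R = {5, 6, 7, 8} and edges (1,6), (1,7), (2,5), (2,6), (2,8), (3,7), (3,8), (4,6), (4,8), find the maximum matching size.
4 (matching: (1,7), (2,5), (3,8), (4,6); upper bound min(|L|,|R|) = min(4,4) = 4)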